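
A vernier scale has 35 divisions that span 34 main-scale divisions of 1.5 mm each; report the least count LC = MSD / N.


LC = MSD / n_div
= 1.5 / 35
= 0.0429

0.0429


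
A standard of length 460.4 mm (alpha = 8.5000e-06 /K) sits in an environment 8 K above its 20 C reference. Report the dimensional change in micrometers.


dL = L * alpha * dT
= 460.4 * 8.5000e-06 * 8
= 0.0313072 mm
dL_um = 0.0313072 * 1000 = 31.3072 um

31.3072


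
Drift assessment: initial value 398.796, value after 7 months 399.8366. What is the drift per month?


rate = (v2 - v1) / months
= (399.8366 - 398.796) / 7
= 1.0406 / 7
= 0.1487

0.1487


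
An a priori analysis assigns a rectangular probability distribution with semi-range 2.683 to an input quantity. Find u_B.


u_B = half_width / sqrt(3)
u_B = 2.683 / 1.7320508
u_B = 1.5490

1.5490


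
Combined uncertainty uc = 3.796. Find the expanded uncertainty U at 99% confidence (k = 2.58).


U = k * uc
U = 2.58 * 3.796
U = 9.7937

9.7937


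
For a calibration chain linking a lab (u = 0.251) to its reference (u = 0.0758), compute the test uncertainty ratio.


TUR = u_lab / u_ref
= 0.251 / 0.0758
= 3.3113

3.3113


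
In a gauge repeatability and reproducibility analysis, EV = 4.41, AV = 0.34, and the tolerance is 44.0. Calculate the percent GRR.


GRR = sqrt(EV^2 + AV^2) = sqrt(4.41^2 + 0.34^2) = 4.4230872
%GRR = GRR / tol * 100 = 4.4230872 / 44.0 * 100
%GRR = 10.0525

10.0525


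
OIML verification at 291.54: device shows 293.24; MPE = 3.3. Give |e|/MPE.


e = indication - reference = 293.24 - 291.54 = 1.7000
|e| = 1.7000
ratio = |e| / MPE = 1.7000 / 3.3
ratio = 0.5152

0.5152


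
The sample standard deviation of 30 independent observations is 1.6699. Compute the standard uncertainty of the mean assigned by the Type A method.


u_A = s / sqrt(n)
u_A = 1.6699 / sqrt(30)
u_A = 1.6699 / 5.4772256
u_A = 0.3049

0.3049


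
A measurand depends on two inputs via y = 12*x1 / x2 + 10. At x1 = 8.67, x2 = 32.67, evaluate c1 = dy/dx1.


y = 12*x1 / x2 + 10
dy/dx1 = 12/x2
Evaluate at x2 = 32.67: c1 = 12 / 32.67
c1 = 0.3673

0.3673


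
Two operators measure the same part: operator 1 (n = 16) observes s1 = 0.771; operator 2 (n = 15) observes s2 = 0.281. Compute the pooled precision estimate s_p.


s_p = sqrt(((n1-1)*s1^2 + (n2-1)*s2^2) / (n1+n2-2))
numerator = (16-1)*0.771^2 + (15-1)*0.281^2 = 8.916615 + 1.105454 = 10.022069
denominator = 16 + 15 - 2 = 29
s_p^2 = 10.022069 / 29 = 0.34558859
s_p = sqrt(0.34558859) = 0.5879

0.5879


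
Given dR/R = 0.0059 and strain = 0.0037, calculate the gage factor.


GF = (dR/R) / epsilon
= 0.0059 / 0.0037
= 1.5946

1.5946


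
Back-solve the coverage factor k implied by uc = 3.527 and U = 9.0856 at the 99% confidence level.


k = U / uc
k = 9.0856 / 3.527
k = 2.576

2.576


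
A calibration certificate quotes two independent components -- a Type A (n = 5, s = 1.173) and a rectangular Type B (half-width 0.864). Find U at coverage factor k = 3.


u_A = s / sqrt(n) = 1.173 / sqrt(5) = 0.52458155
u_B = half_width / sqrt(3) = 0.864 / sqrt(3) = 0.49883063
uc = sqrt(u_A^2 + u_B^2) = sqrt(0.52458155^2 + 0.49883063^2) = 0.72389074
U = k * uc = 3 * 0.72389074
U = 2.1717

2.1717


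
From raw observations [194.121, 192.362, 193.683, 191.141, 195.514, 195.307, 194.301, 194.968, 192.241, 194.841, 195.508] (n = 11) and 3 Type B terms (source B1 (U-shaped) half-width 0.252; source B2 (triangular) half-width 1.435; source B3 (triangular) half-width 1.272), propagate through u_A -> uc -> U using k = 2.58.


mean = (194.121 + 192.362 + 193.683 + 191.141 + 195.514 + 195.307 + 194.301 + 194.968 + 192.241 + 194.841 + 195.508) / 11 = 193.9988182
s = sqrt(sum((x - mean)^2)/(n-1)) = 1.4857838
u_A = s / sqrt(n) = 1.4857838 / sqrt(11) = 0.44798067
u_B1 = 0.252 / sqrt(2) = 0.17819091
u_B2 = 1.435 / sqrt(6) = 0.5858363
u_B3 = 1.272 / sqrt(6) = 0.51929183
uc = sqrt(0.44798067^2 + 0.17819091^2 + 0.5858363^2 + 0.51929183^2) = 0.91940571
U = k * uc = 2.58 * 0.91940571
U = 2.3721

2.3721


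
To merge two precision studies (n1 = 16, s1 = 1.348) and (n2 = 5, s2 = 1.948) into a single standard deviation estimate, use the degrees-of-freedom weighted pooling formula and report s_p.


s_p = sqrt(((n1-1)*s1^2 + (n2-1)*s2^2) / (n1+n2-2))
numerator = (16-1)*1.348^2 + (5-1)*1.948^2 = 27.25656 + 15.178816 = 42.435376
denominator = 16 + 5 - 2 = 19
s_p^2 = 42.435376 / 19 = 2.2334408
s_p = sqrt(2.2334408) = 1.4945

1.4945


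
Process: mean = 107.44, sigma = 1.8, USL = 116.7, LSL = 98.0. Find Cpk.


Cpu = (USL - mean) / (3*sigma) = (116.7 - 107.44) / (3*1.8) = 1.7148
Cpl = (mean - LSL) / (3*sigma) = (107.44 - 98.0) / (3*1.8) = 1.7481
Cpk = min(Cpu, Cpl) = 1.7148

1.7148


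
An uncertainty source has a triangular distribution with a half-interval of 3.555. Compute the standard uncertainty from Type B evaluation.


u_B = half_width / sqrt(6)
u_B = 3.555 / 2.4494897
u_B = 1.4513

1.4513


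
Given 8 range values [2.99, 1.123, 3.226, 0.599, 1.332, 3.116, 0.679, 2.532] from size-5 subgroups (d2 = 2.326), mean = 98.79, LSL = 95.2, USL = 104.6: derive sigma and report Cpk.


R_bar = (2.99 + 1.123 + 3.226 + 0.599 + 1.332 + 3.116 + 0.679 + 2.532) / 8 = 1.949625
sigma = R_bar / d2 = 1.949625 / 2.326 = 0.83818788
Cp = (USL - LSL)/(6*sigma) = (104.6 - 95.2)/(6*0.83818788) = 1.8691
Cpu = (104.6 - 98.79)/(3*0.83818788) = 2.3105
Cpl = (98.79 - 95.2)/(3*0.83818788) = 1.4277
Cpk = min(Cpu, Cpl) = 1.4277

1.4277


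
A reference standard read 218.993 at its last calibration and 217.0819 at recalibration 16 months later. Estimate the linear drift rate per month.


rate = (v2 - v1) / months
= (217.0819 - 218.993) / 16
= -1.9111 / 16
= -0.1194

-0.1194


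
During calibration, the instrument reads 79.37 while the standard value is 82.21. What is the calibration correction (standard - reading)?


Correction = standard - reading
= 82.21 - 79.37
= 2.8400

2.8400


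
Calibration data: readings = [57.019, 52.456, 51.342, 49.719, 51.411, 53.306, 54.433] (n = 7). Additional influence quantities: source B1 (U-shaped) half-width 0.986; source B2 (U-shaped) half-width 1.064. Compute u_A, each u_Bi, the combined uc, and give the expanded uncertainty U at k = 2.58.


mean = (57.019 + 52.456 + 51.342 + 49.719 + 51.411 + 53.306 + 54.433) / 7 = 52.81228571
s = sqrt(sum((x - mean)^2)/(n-1)) = 2.3940068
u_A = s / sqrt(n) = 2.3940068 / sqrt(7) = 0.90484952
u_B1 = 0.986 / sqrt(2) = 0.69720729
u_B2 = 1.064 / sqrt(2) = 0.75236162
uc = sqrt(0.90484952^2 + 0.69720729^2 + 0.75236162^2) = 1.367808
U = k * uc = 2.58 * 1.367808
U = 3.5289

3.5289


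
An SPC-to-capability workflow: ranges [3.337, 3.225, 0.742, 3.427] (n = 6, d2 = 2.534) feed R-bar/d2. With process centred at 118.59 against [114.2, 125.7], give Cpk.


R_bar = (3.337 + 3.225 + 0.742 + 3.427) / 4 = 2.68275
sigma = R_bar / d2 = 2.68275 / 2.534 = 1.0587017
Cp = (USL - LSL)/(6*sigma) = (125.7 - 114.2)/(6*1.0587017) = 1.8104
Cpu = (125.7 - 118.59)/(3*1.0587017) = 2.2386
Cpl = (118.59 - 114.2)/(3*1.0587017) = 1.3822
Cpk = min(Cpu, Cpl) = 1.3822

1.3822


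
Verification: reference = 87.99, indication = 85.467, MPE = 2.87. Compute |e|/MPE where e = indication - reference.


e = indication - reference = 85.467 - 87.99 = -2.5230
|e| = 2.5230
ratio = |e| / MPE = 2.5230 / 2.87
ratio = 0.8791

0.8791


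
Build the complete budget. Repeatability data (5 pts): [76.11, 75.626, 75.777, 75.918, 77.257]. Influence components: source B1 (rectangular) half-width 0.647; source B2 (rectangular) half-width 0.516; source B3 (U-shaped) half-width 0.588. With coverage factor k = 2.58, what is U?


mean = (76.11 + 75.626 + 75.777 + 75.918 + 77.257) / 5 = 76.1376
s = sqrt(sum((x - mean)^2)/(n-1)) = 0.65073213
u_A = s / sqrt(n) = 0.65073213 / sqrt(5) = 0.29101626
u_B1 = 0.647 / sqrt(3) = 0.37354562
u_B2 = 0.516 / sqrt(3) = 0.29791274
u_B3 = 0.588 / sqrt(2) = 0.41577879
uc = sqrt(0.29101626^2 + 0.37354562^2 + 0.29791274^2 + 0.41577879^2) = 0.69702998
U = k * uc = 2.58 * 0.69702998
U = 1.7983

1.7983


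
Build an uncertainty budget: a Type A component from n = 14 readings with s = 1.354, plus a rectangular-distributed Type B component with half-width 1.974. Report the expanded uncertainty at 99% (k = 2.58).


u_A = s / sqrt(n) = 1.354 / sqrt(14) = 0.36187172
u_B = half_width / sqrt(3) = 1.974 / sqrt(3) = 1.1396894
uc = sqrt(u_A^2 + u_B^2) = sqrt(0.36187172^2 + 1.1396894^2) = 1.1957605
U = k * uc = 2.58 * 1.1957605
U = 3.0851

3.0851


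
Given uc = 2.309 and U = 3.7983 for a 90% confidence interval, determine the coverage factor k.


k = U / uc
k = 3.7983 / 2.309
k = 1.645

1.645


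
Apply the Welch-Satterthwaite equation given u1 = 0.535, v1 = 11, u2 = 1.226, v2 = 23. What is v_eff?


uc = sqrt(u1^2 + u2^2) = sqrt(0.535^2 + 1.226^2) = 1.3376476
v_eff = uc^4 / (u1^4/v1 + u2^4/v2)
= 1.3376476^4 / (0.535^4/11 + 1.226^4/23)
= 3.2015984 / 0.10567542
v_eff = 30.2965

30.2965


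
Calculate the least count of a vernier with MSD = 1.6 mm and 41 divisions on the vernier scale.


LC = MSD / n_div
= 1.6 / 41
= 0.0390

0.0390


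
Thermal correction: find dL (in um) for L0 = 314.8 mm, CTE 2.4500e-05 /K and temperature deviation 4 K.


dL = L * alpha * dT
= 314.8 * 2.4500e-05 * 4
= 0.0308504 mm
dL_um = 0.0308504 * 1000 = 30.8504 um

30.8504


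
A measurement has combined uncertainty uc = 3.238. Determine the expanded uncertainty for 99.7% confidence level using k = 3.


U = k * uc
U = 3 * 3.238
U = 9.7140

9.7140


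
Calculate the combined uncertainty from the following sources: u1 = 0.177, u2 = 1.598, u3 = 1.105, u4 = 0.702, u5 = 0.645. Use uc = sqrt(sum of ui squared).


uc = sqrt(0.177^2 + 1.598^2 + 1.105^2 + 0.702^2 + 0.645^2)
uc = sqrt(4.714787)
uc = 2.1714

2.1714


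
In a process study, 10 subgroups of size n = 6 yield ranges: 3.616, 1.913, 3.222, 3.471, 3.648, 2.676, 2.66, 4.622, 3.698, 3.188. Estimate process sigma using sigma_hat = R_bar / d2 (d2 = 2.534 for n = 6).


R_bar = (3.616 + 1.913 + 3.222 + 3.471 + 3.648 + 2.676 + 2.66 + 4.622 + 3.698 + 3.188) / 10
R_bar = 32.714 / 10 = 3.2714
sigma_hat = R_bar / d2 = 3.2714 / 2.534 = 1.2910

1.2910


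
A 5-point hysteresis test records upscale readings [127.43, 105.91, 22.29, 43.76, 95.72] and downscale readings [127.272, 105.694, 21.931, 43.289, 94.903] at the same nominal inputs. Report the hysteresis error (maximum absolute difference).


|127.43 - 127.272| = 0.1580
|105.91 - 105.694| = 0.2160
|22.29 - 21.931| = 0.3590
|43.76 - 43.289| = 0.4710
|95.72 - 94.903| = 0.8170
hysteresis = max(diffs) = 0.8170

0.8170


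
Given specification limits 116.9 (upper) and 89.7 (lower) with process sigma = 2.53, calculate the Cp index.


Cp = (USL - LSL) / (6 * sigma)
= (116.9 - 89.7) / (6 * 2.53)
= 27.2000 / 15.1800
= 1.7918

1.7918


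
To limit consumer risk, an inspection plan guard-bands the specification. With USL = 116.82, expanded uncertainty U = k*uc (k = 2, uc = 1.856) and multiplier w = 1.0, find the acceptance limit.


U = k * uc = 2 * 1.856 = 3.712
guard band g = w * U = 1.0 * 3.712 = 3.712
AL = USL - g = 116.82 - 3.712
AL = 113.1080

113.1080


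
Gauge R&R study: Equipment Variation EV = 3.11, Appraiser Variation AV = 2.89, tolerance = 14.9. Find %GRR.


GRR = sqrt(EV^2 + AV^2) = sqrt(3.11^2 + 2.89^2) = 4.2454917
%GRR = GRR / tol * 100 = 4.2454917 / 14.9 * 100
%GRR = 28.4932

28.4932


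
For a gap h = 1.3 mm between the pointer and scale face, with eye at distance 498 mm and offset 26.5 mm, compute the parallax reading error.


error = h * offset / d
= 1.3 * 26.5 / 498
= 0.0692

0.0692


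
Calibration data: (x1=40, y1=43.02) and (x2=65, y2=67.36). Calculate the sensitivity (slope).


slope = (y2 - y1) / (x2 - x1)
= (67.36 - 43.02) / (65 - 40)
= 24.3400 / 25
= 0.9736

0.9736


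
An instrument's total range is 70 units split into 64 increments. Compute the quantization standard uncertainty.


resolution = range / divisions
resolution = 70 / 64 = 1.09375
u_res = resolution / (2*sqrt(3))
u_res = 1.09375 / 3.4641016
u_res = 0.3157

0.3157


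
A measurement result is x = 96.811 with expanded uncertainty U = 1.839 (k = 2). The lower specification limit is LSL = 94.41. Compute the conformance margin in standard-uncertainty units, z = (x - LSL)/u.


u = U / k = 1.839 / 2 = 0.9195
margin = |LSL - x| = |94.41 - 96.811| = 2.401
z = margin / u = 2.401 / 0.9195
z = 2.6112

2.6112


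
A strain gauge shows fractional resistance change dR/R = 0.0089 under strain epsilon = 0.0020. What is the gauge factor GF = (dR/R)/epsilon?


GF = (dR/R) / epsilon
= 0.0089 / 0.0020
= 4.4500

4.4500


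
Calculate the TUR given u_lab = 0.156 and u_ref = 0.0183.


TUR = u_lab / u_ref
= 0.156 / 0.0183
= 8.5246

8.5246


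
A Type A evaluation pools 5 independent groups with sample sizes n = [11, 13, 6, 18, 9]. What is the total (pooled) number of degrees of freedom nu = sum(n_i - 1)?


nu = sum_i (n_i - 1)
nu = ((11 - 1) + (13 - 1) + (6 - 1) + (18 - 1) + (9 - 1))
nu = 10 + 12 + 5 + 17 + 8
nu = 52

52


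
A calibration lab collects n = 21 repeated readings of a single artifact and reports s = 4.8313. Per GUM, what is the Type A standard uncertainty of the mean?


u_A = s / sqrt(n)
u_A = 4.8313 / sqrt(21)
u_A = 4.8313 / 4.5825757
u_A = 1.0543

1.0543


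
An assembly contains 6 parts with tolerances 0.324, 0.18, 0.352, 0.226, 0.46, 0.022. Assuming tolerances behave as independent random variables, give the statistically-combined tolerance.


RSS = sqrt(0.324^2 + 0.18^2 + 0.352^2 + 0.226^2 + 0.46^2 + 0.022^2)
= sqrt(0.52444)
= 0.7242

0.7242


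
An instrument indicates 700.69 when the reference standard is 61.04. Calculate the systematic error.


Systematic error = measured - true
= 700.69 - 61.04
= 639.6500

639.6500


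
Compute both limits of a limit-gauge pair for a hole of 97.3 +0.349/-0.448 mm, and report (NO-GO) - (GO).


GO = nominal - lower_tol (smallest hole = maximum material condition)
GO = 97.3 - 0.448 = 96.852
NO-GO = nominal + upper_tol (largest hole = least material condition)
NO-GO = 97.3 + 0.349 = 97.649
spread = NO-GO - GO = 97.649 - 96.852 = 0.7970

0.7970


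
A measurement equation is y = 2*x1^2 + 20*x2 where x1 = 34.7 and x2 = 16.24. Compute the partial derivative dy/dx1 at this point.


y = 2*x1^2 + 20*x2
dy/dx1 = 2*2*x1
Evaluate at x1 = 34.7: c1 = 4 * 34.7
c1 = 138.8000

138.8000


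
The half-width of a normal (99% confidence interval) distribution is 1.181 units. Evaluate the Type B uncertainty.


u_B = half_width / 2.576
u_B = 1.181 / 2.576
u_B = 0.4585

0.4585


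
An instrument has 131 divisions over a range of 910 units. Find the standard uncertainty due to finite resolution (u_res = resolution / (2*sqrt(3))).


resolution = range / divisions
resolution = 910 / 131 = 6.9465649
u_res = resolution / (2*sqrt(3))
u_res = 6.9465649 / 3.4641016
u_res = 2.0053

2.0053


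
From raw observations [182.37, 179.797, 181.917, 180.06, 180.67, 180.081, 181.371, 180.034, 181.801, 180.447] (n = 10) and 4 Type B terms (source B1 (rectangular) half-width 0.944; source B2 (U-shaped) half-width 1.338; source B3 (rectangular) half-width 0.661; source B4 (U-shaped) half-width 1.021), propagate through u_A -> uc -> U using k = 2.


mean = (182.37 + 179.797 + 181.917 + 180.06 + 180.67 + 180.081 + 181.371 + 180.034 + 181.801 + 180.447) / 10 = 180.8548
s = sqrt(sum((x - mean)^2)/(n-1)) = 0.93151225
u_A = s / sqrt(n) = 0.93151225 / sqrt(10) = 0.29457004
u_B1 = 0.944 / sqrt(3) = 0.54501865
u_B2 = 1.338 / sqrt(2) = 0.94610887
u_B3 = 0.661 / sqrt(3) = 0.38162853
u_B4 = 1.021 / sqrt(2) = 0.72195602
uc = sqrt(0.29457004^2 + 0.54501865^2 + 0.94610887^2 + 0.38162853^2 + 0.72195602^2) = 1.3949192
U = k * uc = 2 * 1.3949192
U = 2.7898

2.7898


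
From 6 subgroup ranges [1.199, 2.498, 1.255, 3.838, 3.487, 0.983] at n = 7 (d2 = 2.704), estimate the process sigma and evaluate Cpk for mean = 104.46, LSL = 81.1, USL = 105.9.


R_bar = (1.199 + 2.498 + 1.255 + 3.838 + 3.487 + 0.983) / 6 = 2.21
sigma = R_bar / d2 = 2.21 / 2.704 = 0.81730769
Cp = (USL - LSL)/(6*sigma) = (105.9 - 81.1)/(6*0.81730769) = 5.0573
Cpu = (105.9 - 104.46)/(3*0.81730769) = 0.5873
Cpl = (104.46 - 81.1)/(3*0.81730769) = 9.5272
Cpk = min(Cpu, Cpl) = 0.5873

0.5873


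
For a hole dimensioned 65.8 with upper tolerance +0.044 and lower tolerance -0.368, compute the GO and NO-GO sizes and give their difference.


GO = nominal - lower_tol (smallest hole = maximum material condition)
GO = 65.8 - 0.368 = 65.432
NO-GO = nominal + upper_tol (largest hole = least material condition)
NO-GO = 65.8 + 0.044 = 65.844
spread = NO-GO - GO = 65.844 - 65.432 = 0.4120

0.4120


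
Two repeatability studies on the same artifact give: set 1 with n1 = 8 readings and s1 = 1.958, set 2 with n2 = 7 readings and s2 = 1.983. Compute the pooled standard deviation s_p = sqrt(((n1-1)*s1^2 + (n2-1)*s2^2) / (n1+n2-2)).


s_p = sqrt(((n1-1)*s1^2 + (n2-1)*s2^2) / (n1+n2-2))
numerator = (8-1)*1.958^2 + (7-1)*1.983^2 = 26.836348 + 23.593734 = 50.430082
denominator = 8 + 7 - 2 = 13
s_p^2 = 50.430082 / 13 = 3.8792371
s_p = sqrt(3.8792371) = 1.9696

1.9696


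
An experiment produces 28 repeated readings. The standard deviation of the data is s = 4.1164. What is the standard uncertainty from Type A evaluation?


u_A = s / sqrt(n)
u_A = 4.1164 / sqrt(28)
u_A = 4.1164 / 5.2915026
u_A = 0.7779

0.7779


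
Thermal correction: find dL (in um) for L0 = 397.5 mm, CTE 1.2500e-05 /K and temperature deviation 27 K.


dL = L * alpha * dT
= 397.5 * 1.2500e-05 * 27
= 0.1341562 mm
dL_um = 0.1341562 * 1000 = 134.1562 um

134.1562


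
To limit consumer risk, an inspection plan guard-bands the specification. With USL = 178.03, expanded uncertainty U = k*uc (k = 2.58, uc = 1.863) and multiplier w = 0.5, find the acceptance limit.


U = k * uc = 2.58 * 1.863 = 4.80654
guard band g = w * U = 0.5 * 4.80654 = 2.40327
AL = USL - g = 178.03 - 2.40327
AL = 175.6267

175.6267


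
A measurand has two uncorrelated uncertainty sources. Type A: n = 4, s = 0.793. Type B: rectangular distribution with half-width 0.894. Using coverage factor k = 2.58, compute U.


u_A = s / sqrt(n) = 0.793 / sqrt(4) = 0.3965
u_B = half_width / sqrt(3) = 0.894 / sqrt(3) = 0.51615114
uc = sqrt(u_A^2 + u_B^2) = sqrt(0.3965^2 + 0.51615114^2) = 0.65086423
U = k * uc = 2.58 * 0.65086423
U = 1.6792

1.6792


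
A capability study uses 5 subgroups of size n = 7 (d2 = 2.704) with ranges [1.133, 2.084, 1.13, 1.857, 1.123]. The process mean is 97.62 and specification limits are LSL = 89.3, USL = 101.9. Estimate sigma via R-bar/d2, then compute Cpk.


R_bar = (1.133 + 2.084 + 1.13 + 1.857 + 1.123) / 5 = 1.4654
sigma = R_bar / d2 = 1.4654 / 2.704 = 0.54193787
Cp = (USL - LSL)/(6*sigma) = (101.9 - 89.3)/(6*0.54193787) = 3.8750
Cpu = (101.9 - 97.62)/(3*0.54193787) = 2.6325
Cpl = (97.62 - 89.3)/(3*0.54193787) = 5.1174
Cpk = min(Cpu, Cpl) = 2.6325

2.6325


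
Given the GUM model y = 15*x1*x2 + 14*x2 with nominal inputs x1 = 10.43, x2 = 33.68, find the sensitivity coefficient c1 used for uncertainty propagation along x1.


y = 15*x1*x2 + 14*x2
dy/dx1 = 15*x2
Evaluate at x2 = 33.68: c1 = 15 * 33.68
c1 = 505.2000

505.2000


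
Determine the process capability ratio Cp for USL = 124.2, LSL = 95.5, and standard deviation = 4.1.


Cp = (USL - LSL) / (6 * sigma)
= (124.2 - 95.5) / (6 * 4.1)
= 28.7000 / 24.6000
= 1.1667

1.1667


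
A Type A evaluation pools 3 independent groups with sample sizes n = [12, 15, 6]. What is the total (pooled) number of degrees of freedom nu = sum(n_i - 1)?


nu = sum_i (n_i - 1)
nu = ((12 - 1) + (15 - 1) + (6 - 1))
nu = 11 + 14 + 5
nu = 30

30


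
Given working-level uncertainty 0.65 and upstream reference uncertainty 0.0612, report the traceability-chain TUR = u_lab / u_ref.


TUR = u_lab / u_ref
= 0.65 / 0.0612
= 10.6209

10.6209


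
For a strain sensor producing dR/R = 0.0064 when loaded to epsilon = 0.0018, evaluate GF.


GF = (dR/R) / epsilon
= 0.0064 / 0.0018
= 3.5556

3.5556


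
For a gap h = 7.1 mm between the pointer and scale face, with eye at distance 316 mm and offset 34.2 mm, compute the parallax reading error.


error = h * offset / d
= 7.1 * 34.2 / 316
= 0.7684

0.7684


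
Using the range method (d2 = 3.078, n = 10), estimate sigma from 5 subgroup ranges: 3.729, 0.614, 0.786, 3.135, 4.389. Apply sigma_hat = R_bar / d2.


R_bar = (3.729 + 0.614 + 0.786 + 3.135 + 4.389) / 5
R_bar = 12.653 / 5 = 2.5306
sigma_hat = R_bar / d2 = 2.5306 / 3.078 = 0.8222

0.8222


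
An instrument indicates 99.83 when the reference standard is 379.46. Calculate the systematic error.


Systematic error = measured - true
= 99.83 - 379.46
= -279.6300

-279.6300


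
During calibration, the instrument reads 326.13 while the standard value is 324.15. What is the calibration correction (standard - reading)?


Correction = standard - reading
= 324.15 - 326.13
= -1.9800

-1.9800


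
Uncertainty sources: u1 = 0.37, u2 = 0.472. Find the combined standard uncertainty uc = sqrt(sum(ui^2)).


uc = sqrt(0.37^2 + 0.472^2)
uc = sqrt(0.359684)
uc = 0.5997

0.5997


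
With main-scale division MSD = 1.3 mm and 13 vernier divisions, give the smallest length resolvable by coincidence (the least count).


LC = MSD / n_div
= 1.3 / 13
= 0.1000

0.1000


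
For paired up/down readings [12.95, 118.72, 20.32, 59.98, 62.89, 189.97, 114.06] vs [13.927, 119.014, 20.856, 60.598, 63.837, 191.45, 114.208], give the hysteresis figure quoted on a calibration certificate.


|12.95 - 13.927| = 0.9770
|118.72 - 119.014| = 0.2940
|20.32 - 20.856| = 0.5360
|59.98 - 60.598| = 0.6180
|62.89 - 63.837| = 0.9470
|189.97 - 191.45| = 1.4800
|114.06 - 114.208| = 0.1480
hysteresis = max(diffs) = 1.4800

1.4800


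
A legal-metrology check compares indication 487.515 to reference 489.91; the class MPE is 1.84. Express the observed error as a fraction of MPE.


e = indication - reference = 487.515 - 489.91 = -2.3950
|e| = 2.3950
ratio = |e| / MPE = 2.3950 / 1.84
ratio = 1.3016

1.3016


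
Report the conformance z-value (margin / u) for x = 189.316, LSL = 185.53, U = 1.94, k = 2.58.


u = U / k = 1.94 / 2.58 = 0.75193798
margin = |LSL - x| = |185.53 - 189.316| = 3.786
z = margin / u = 3.786 / 0.75193798
z = 5.0350

5.0350


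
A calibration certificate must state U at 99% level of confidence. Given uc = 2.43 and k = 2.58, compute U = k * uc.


U = k * uc
U = 2.58 * 2.43
U = 6.2694

6.2694


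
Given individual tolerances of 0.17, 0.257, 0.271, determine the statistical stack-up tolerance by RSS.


RSS = sqrt(0.17^2 + 0.257^2 + 0.271^2)
= sqrt(0.16839)
= 0.4104

0.4104


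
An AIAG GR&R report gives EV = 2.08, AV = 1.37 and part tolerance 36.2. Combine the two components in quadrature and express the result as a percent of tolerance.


GRR = sqrt(EV^2 + AV^2) = sqrt(2.08^2 + 1.37^2) = 2.4906425
%GRR = GRR / tol * 100 = 2.4906425 / 36.2 * 100
%GRR = 6.8802

6.8802


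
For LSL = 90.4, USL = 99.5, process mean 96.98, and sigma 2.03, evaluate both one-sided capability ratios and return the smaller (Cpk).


Cpu = (USL - mean) / (3*sigma) = (99.5 - 96.98) / (3*2.03) = 0.4138
Cpl = (mean - LSL) / (3*sigma) = (96.98 - 90.4) / (3*2.03) = 1.0805
Cpk = min(Cpu, Cpl) = 0.4138

0.4138


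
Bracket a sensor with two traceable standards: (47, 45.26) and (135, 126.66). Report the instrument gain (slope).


slope = (y2 - y1) / (x2 - x1)
= (126.66 - 45.26) / (135 - 47)
= 81.4000 / 88
= 0.9250

0.9250


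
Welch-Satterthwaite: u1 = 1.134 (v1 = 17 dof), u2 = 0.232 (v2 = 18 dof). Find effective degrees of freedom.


uc = sqrt(u1^2 + u2^2) = sqrt(1.134^2 + 0.232^2) = 1.1574887
v_eff = uc^4 / (u1^4/v1 + u2^4/v2)
= 1.1574887^4 / (1.134^4/17 + 0.232^4/18)
= 1.7950107 / 0.097436407
v_eff = 18.4224

18.4224


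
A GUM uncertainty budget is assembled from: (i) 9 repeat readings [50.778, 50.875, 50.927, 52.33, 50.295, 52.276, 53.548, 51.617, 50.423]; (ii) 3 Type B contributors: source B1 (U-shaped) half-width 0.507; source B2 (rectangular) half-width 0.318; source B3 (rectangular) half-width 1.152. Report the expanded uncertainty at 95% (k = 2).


mean = (50.778 + 50.875 + 50.927 + 52.33 + 50.295 + 52.276 + 53.548 + 51.617 + 50.423) / 9 = 51.45211111
s = sqrt(sum((x - mean)^2)/(n-1)) = 1.0799665
u_A = s / sqrt(n) = 1.0799665 / sqrt(9) = 0.35998883
u_B1 = 0.507 / sqrt(2) = 0.35850314
u_B2 = 0.318 / sqrt(3) = 0.18359739
u_B3 = 1.152 / sqrt(3) = 0.66510751
uc = sqrt(0.35998883^2 + 0.35850314^2 + 0.18359739^2 + 0.66510751^2) = 0.85685031
U = k * uc = 2 * 0.85685031
U = 1.7137

1.7137


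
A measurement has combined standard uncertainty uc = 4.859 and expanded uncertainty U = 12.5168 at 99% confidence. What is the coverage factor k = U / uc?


k = U / uc
k = 12.5168 / 4.859
k = 2.576

2.576


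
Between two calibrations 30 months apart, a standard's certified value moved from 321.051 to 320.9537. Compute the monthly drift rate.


rate = (v2 - v1) / months
= (320.9537 - 321.051) / 30
= -0.0973 / 30
= -0.0032

-0.0032


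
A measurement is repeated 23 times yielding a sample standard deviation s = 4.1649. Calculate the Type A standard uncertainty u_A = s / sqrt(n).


u_A = s / sqrt(n)
u_A = 4.1649 / sqrt(23)
u_A = 4.1649 / 4.7958315
u_A = 0.8684

0.8684


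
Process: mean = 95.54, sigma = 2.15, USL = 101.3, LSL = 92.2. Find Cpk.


Cpu = (USL - mean) / (3*sigma) = (101.3 - 95.54) / (3*2.15) = 0.8930
Cpl = (mean - LSL) / (3*sigma) = (95.54 - 92.2) / (3*2.15) = 0.5178
Cpk = min(Cpu, Cpl) = 0.5178

0.5178


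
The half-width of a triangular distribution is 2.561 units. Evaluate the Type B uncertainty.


u_B = half_width / sqrt(6)
u_B = 2.561 / 2.4494897
u_B = 1.0455

1.0455


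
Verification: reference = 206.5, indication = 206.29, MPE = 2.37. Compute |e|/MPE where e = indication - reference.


e = indication - reference = 206.29 - 206.5 = -0.2100
|e| = 0.2100
ratio = |e| / MPE = 0.2100 / 2.37
ratio = 0.0886

0.0886


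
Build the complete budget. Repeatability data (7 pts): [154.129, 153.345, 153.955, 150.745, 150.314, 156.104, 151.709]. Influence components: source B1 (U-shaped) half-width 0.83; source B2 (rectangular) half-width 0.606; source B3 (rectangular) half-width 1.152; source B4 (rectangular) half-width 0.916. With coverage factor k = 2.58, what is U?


mean = (154.129 + 153.345 + 153.955 + 150.745 + 150.314 + 156.104 + 151.709) / 7 = 152.9001429
s = sqrt(sum((x - mean)^2)/(n-1)) = 2.0751309
u_A = s / sqrt(n) = 2.0751309 / sqrt(7) = 0.78432576
u_B1 = 0.83 / sqrt(2) = 0.58689863
u_B2 = 0.606 / sqrt(3) = 0.34987426
u_B3 = 1.152 / sqrt(3) = 0.66510751
u_B4 = 0.916 / sqrt(3) = 0.52885285
uc = sqrt(0.78432576^2 + 0.58689863^2 + 0.34987426^2 + 0.66510751^2 + 0.52885285^2) = 1.3431613
U = k * uc = 2.58 * 1.3431613
U = 3.4654

3.4654


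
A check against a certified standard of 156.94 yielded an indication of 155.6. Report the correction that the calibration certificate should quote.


Correction = standard - reading
= 156.94 - 155.6
= 1.3400

1.3400


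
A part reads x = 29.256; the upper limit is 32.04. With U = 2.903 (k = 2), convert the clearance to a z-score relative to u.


u = U / k = 2.903 / 2 = 1.4515
margin = |USL - x| = |32.04 - 29.256| = 2.784
z = margin / u = 2.784 / 1.4515
z = 1.9180

1.9180


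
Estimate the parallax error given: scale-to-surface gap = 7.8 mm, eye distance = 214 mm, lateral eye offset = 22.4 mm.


error = h * offset / d
= 7.8 * 22.4 / 214
= 0.8164

0.8164


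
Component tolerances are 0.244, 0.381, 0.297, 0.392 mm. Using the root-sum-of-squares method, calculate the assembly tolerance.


RSS = sqrt(0.244^2 + 0.381^2 + 0.297^2 + 0.392^2)
= sqrt(0.44657)
= 0.6683

0.6683


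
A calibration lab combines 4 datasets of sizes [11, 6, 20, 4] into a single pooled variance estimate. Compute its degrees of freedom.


nu = sum_i (n_i - 1)
nu = ((11 - 1) + (6 - 1) + (20 - 1) + (4 - 1))
nu = 10 + 5 + 19 + 3
nu = 37

37


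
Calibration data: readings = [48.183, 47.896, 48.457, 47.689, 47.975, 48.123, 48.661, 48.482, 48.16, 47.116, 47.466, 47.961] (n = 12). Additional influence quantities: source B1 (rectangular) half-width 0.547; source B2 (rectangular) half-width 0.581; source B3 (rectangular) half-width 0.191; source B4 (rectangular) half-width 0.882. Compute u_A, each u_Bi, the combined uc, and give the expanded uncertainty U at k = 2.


mean = (48.183 + 47.896 + 48.457 + 47.689 + 47.975 + 48.123 + 48.661 + 48.482 + 48.16 + 47.116 + 47.466 + 47.961) / 12 = 48.01408333
s = sqrt(sum((x - mean)^2)/(n-1)) = 0.4396514
u_A = s / sqrt(n) = 0.4396514 / sqrt(12) = 0.12691643
u_B1 = 0.547 / sqrt(3) = 0.3158106
u_B2 = 0.581 / sqrt(3) = 0.33544051
u_B3 = 0.191 / sqrt(3) = 0.1102739
u_B4 = 0.882 / sqrt(3) = 0.50922294
uc = sqrt(0.12691643^2 + 0.3158106^2 + 0.33544051^2 + 0.1102739^2 + 0.50922294^2) = 0.70698853
U = k * uc = 2 * 0.70698853
U = 1.4140

1.4140


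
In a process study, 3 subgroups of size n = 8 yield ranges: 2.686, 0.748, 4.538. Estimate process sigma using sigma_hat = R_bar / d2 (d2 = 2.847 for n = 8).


R_bar = (2.686 + 0.748 + 4.538) / 3
R_bar = 7.972 / 3 = 2.6573333
sigma_hat = R_bar / d2 = 2.6573333 / 2.847 = 0.9334

0.9334


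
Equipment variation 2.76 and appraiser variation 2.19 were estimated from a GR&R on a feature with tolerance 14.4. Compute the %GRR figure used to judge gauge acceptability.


GRR = sqrt(EV^2 + AV^2) = sqrt(2.76^2 + 2.19^2) = 3.5233081
%GRR = GRR / tol * 100 = 3.5233081 / 14.4 * 100
%GRR = 24.4674

24.4674


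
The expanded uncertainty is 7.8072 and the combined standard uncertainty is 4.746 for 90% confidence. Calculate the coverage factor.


k = U / uc
k = 7.8072 / 4.746
k = 1.645

1.645


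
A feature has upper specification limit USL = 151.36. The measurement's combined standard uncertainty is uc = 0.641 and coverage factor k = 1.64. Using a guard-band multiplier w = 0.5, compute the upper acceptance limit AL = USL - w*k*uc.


U = k * uc = 1.64 * 0.641 = 1.05124
guard band g = w * U = 0.5 * 1.05124 = 0.52562
AL = USL - g = 151.36 - 0.52562
AL = 150.8344

150.8344


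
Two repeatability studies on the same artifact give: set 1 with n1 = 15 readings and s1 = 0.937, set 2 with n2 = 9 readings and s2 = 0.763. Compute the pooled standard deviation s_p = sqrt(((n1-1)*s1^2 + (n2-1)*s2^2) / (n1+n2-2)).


s_p = sqrt(((n1-1)*s1^2 + (n2-1)*s2^2) / (n1+n2-2))
numerator = (15-1)*0.937^2 + (9-1)*0.763^2 = 12.291566 + 4.657352 = 16.948918
denominator = 15 + 9 - 2 = 22
s_p^2 = 16.948918 / 22 = 0.77040536
s_p = sqrt(0.77040536) = 0.8777

0.8777


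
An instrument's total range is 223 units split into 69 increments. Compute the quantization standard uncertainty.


resolution = range / divisions
resolution = 223 / 69 = 3.2318841
u_res = resolution / (2*sqrt(3))
u_res = 3.2318841 / 3.4641016
u_res = 0.9330

0.9330


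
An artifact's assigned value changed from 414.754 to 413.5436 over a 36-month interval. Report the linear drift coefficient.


rate = (v2 - v1) / months
= (413.5436 - 414.754) / 36
= -1.2104 / 36
= -0.0336

-0.0336


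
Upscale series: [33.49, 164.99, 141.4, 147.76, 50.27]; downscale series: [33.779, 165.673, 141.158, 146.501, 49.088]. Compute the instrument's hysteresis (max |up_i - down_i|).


|33.49 - 33.779| = 0.2890
|164.99 - 165.673| = 0.6830
|141.4 - 141.158| = 0.2420
|147.76 - 146.501| = 1.2590
|50.27 - 49.088| = 1.1820
hysteresis = max(diffs) = 1.2590

1.2590


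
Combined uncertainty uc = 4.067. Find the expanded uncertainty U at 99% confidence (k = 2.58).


U = k * uc
U = 2.58 * 4.067
U = 10.4929

10.4929


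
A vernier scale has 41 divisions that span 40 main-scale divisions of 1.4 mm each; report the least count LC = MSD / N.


LC = MSD / n_div
= 1.4 / 41
= 0.0341

0.0341


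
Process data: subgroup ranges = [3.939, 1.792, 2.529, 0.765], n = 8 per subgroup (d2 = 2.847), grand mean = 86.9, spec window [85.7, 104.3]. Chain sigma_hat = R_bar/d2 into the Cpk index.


R_bar = (3.939 + 1.792 + 2.529 + 0.765) / 4 = 2.25625
sigma = R_bar / d2 = 2.25625 / 2.847 = 0.79250088
Cp = (USL - LSL)/(6*sigma) = (104.3 - 85.7)/(6*0.79250088) = 3.9117
Cpu = (104.3 - 86.9)/(3*0.79250088) = 7.3186
Cpl = (86.9 - 85.7)/(3*0.79250088) = 0.5047
Cpk = min(Cpu, Cpl) = 0.5047

0.5047


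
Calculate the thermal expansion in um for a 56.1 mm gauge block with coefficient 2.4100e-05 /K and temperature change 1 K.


dL = L * alpha * dT
= 56.1 * 2.4100e-05 * 1
= 0.0013520 mm
dL_um = 0.0013520 * 1000 = 1.3520 um

1.3520


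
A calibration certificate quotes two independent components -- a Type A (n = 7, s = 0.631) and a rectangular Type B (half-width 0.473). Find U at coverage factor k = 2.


u_A = s / sqrt(n) = 0.631 / sqrt(7) = 0.23849558
u_B = half_width / sqrt(3) = 0.473 / sqrt(3) = 0.27308668
uc = sqrt(u_A^2 + u_B^2) = sqrt(0.23849558^2 + 0.27308668^2) = 0.36256927
U = k * uc = 2 * 0.36256927
U = 0.7251

0.7251


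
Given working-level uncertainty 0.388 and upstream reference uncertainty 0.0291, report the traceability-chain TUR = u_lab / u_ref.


TUR = u_lab / u_ref
= 0.388 / 0.0291
= 13.3333

13.3333


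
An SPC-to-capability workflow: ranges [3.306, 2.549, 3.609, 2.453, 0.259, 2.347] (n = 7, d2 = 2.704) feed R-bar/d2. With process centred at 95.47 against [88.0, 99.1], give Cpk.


R_bar = (3.306 + 2.549 + 3.609 + 2.453 + 0.259 + 2.347) / 6 = 2.4205
sigma = R_bar / d2 = 2.4205 / 2.704 = 0.89515533
Cp = (USL - LSL)/(6*sigma) = (99.1 - 88.0)/(6*0.89515533) = 2.0667
Cpu = (99.1 - 95.47)/(3*0.89515533) = 1.3517
Cpl = (95.47 - 88.0)/(3*0.89515533) = 2.7816
Cpk = min(Cpu, Cpl) = 1.3517

1.3517


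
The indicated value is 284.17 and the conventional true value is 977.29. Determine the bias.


Systematic error = measured - true
= 284.17 - 977.29
= -693.1200

-693.1200


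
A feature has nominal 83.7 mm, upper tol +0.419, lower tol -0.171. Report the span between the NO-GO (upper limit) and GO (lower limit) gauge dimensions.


GO = nominal - lower_tol (smallest hole = maximum material condition)
GO = 83.7 - 0.171 = 83.529
NO-GO = nominal + upper_tol (largest hole = least material condition)
NO-GO = 83.7 + 0.419 = 84.119
spread = NO-GO - GO = 84.119 - 83.529 = 0.5900

0.5900


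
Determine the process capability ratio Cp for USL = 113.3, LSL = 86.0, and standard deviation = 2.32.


Cp = (USL - LSL) / (6 * sigma)
= (113.3 - 86.0) / (6 * 2.32)
= 27.3000 / 13.9200
= 1.9612

1.9612


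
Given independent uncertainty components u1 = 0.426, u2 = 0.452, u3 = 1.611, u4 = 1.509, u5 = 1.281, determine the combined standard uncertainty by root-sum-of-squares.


uc = sqrt(0.426^2 + 0.452^2 + 1.611^2 + 1.509^2 + 1.281^2)
uc = sqrt(6.899143)
uc = 2.6266

2.6266


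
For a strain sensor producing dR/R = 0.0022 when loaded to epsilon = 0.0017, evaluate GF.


GF = (dR/R) / epsilon
= 0.0022 / 0.0017
= 1.2941

1.2941


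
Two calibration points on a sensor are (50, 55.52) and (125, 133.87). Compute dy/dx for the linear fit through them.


slope = (y2 - y1) / (x2 - x1)
= (133.87 - 55.52) / (125 - 50)
= 78.3500 / 75
= 1.0447

1.0447


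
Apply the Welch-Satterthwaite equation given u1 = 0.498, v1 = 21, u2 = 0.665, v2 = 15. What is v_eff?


uc = sqrt(u1^2 + u2^2) = sqrt(0.498^2 + 0.665^2) = 0.83080022
v_eff = uc^4 / (u1^4/v1 + u2^4/v2)
= 0.83080022^4 / (0.498^4/21 + 0.665^4/15)
= 0.47641608 / 0.015966386
v_eff = 29.8387

29.8387


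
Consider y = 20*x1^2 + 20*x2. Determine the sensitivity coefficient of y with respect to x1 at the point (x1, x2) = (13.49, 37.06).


y = 20*x1^2 + 20*x2
dy/dx1 = 2*20*x1
Evaluate at x1 = 13.49: c1 = 40 * 13.49
c1 = 539.6000

539.6000


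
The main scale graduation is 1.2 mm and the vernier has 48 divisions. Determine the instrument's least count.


LC = MSD / n_div
= 1.2 / 48
= 0.0250

0.0250


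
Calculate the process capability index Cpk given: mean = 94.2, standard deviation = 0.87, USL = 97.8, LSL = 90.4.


Cpu = (USL - mean) / (3*sigma) = (97.8 - 94.2) / (3*0.87) = 1.3793
Cpl = (mean - LSL) / (3*sigma) = (94.2 - 90.4) / (3*0.87) = 1.4559
Cpk = min(Cpu, Cpl) = 1.3793

1.3793


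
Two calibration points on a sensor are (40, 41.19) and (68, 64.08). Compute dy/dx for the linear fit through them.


slope = (y2 - y1) / (x2 - x1)
= (64.08 - 41.19) / (68 - 40)
= 22.8900 / 28
= 0.8175

0.8175


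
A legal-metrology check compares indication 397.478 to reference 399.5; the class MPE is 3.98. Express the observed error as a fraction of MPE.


e = indication - reference = 397.478 - 399.5 = -2.0220
|e| = 2.0220
ratio = |e| / MPE = 2.0220 / 3.98
ratio = 0.5080

0.5080


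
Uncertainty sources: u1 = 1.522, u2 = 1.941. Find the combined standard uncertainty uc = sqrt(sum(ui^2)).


uc = sqrt(1.522^2 + 1.941^2)
uc = sqrt(6.083965)
uc = 2.4666

2.4666


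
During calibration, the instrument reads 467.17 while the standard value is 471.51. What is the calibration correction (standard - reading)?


Correction = standard - reading
= 471.51 - 467.17
= 4.3400

4.3400


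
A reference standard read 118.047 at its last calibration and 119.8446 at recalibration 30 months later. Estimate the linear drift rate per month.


rate = (v2 - v1) / months
= (119.8446 - 118.047) / 30
= 1.7976 / 30
= 0.0599

0.0599


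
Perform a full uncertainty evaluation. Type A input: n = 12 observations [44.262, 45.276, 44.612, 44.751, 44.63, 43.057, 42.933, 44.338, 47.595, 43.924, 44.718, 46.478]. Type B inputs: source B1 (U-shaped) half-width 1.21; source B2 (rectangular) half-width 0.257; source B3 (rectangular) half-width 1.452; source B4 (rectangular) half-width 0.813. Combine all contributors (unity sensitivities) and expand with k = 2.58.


mean = (44.262 + 45.276 + 44.612 + 44.751 + 44.63 + 43.057 + 42.933 + 44.338 + 47.595 + 43.924 + 44.718 + 46.478) / 12 = 44.7145
s = sqrt(sum((x - mean)^2)/(n-1)) = 1.3015352
u_A = s / sqrt(n) = 1.3015352 / sqrt(12) = 0.37572085
u_B1 = 1.21 / sqrt(2) = 0.85559921
u_B2 = 0.257 / sqrt(3) = 0.14837902
u_B3 = 1.452 / sqrt(3) = 0.83831259
u_B4 = 0.813 / sqrt(3) = 0.46938577
uc = sqrt(0.37572085^2 + 0.85559921^2 + 0.14837902^2 + 0.83831259^2 + 0.46938577^2) = 1.3484523
U = k * uc = 2.58 * 1.3484523
U = 3.4790

3.4790


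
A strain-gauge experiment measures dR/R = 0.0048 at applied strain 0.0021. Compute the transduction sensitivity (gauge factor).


GF = (dR/R) / epsilon
= 0.0048 / 0.0021
= 2.2857

2.2857


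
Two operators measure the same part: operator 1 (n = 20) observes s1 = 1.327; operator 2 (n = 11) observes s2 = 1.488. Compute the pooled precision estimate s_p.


s_p = sqrt(((n1-1)*s1^2 + (n2-1)*s2^2) / (n1+n2-2))
numerator = (20-1)*1.327^2 + (11-1)*1.488^2 = 33.457651 + 22.14144 = 55.599091
denominator = 20 + 11 - 2 = 29
s_p^2 = 55.599091 / 29 = 1.91721
s_p = sqrt(1.91721) = 1.3846

1.3846


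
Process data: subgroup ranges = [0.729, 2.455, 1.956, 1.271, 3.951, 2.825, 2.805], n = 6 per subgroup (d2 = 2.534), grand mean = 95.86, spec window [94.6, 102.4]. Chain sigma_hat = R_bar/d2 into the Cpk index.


R_bar = (0.729 + 2.455 + 1.956 + 1.271 + 3.951 + 2.825 + 2.805) / 7 = 2.2845714
sigma = R_bar / d2 = 2.2845714 / 2.534 = 0.90156725
Cp = (USL - LSL)/(6*sigma) = (102.4 - 94.6)/(6*0.90156725) = 1.4419
Cpu = (102.4 - 95.86)/(3*0.90156725) = 2.4180
Cpl = (95.86 - 94.6)/(3*0.90156725) = 0.4659
Cpk = min(Cpu, Cpl) = 0.4659

0.4659


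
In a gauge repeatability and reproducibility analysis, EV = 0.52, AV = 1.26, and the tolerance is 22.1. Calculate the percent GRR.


GRR = sqrt(EV^2 + AV^2) = sqrt(0.52^2 + 1.26^2) = 1.3630847
%GRR = GRR / tol * 100 = 1.3630847 / 22.1 * 100
%GRR = 6.1678

6.1678


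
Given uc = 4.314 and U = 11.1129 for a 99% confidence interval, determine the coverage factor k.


k = U / uc
k = 11.1129 / 4.314
k = 2.576

2.576


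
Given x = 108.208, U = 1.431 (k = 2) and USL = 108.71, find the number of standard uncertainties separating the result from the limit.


u = U / k = 1.431 / 2 = 0.7155
margin = |USL - x| = |108.71 - 108.208| = 0.502
z = margin / u = 0.502 / 0.7155
z = 0.7016

0.7016
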